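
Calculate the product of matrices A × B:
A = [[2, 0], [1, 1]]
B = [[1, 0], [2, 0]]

Matrix multiplication:
C[0][0] = 2×1 + 0×2 = 2
C[0][1] = 2×0 + 0×0 = 0
C[1][0] = 1×1 + 1×2 = 3
C[1][1] = 1×0 + 1×0 = 0
Result: [[2, 0], [3, 0]]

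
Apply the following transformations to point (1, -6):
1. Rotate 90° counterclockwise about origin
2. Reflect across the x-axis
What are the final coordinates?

Step 1: Rotate 90° → (6, 1)
Step 2: Reflect across x-axis → (6, -1)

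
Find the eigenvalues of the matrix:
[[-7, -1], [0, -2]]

Characteristic equation: det(A - λI) = 0
λ² - (trace)λ + (det) = 0
trace = -7 + -2 = -9, det = (-7)(-2) - (-1)(0) = 14
λ² - (-9)λ + (14) = 0
λ = (-9 ± √((-9)² - 4·(14))) / 2 = (-9 ± √25) / 2
Solving: λ = -7, -2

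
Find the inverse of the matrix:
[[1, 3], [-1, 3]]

For [[a,b],[c,d]], inverse = (1/det)·[[d,-b],[-c,a]]
det = (1)(3) - (3)(-1) = 3 - -3 = 6
Inverse = (1/6)·[[3, -3], [1, 1]]
= [[1/2, -1/2], [1/6, 1/6]]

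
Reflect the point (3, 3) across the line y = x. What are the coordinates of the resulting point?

Reflection across line y = x: (3, 3) → (3, 3)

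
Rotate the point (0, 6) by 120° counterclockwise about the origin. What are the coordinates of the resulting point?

Rotation matrix for 120°: [[cos 120°, -sin 120°], [sin 120°, cos 120°]] ≈ [[-0.500000, -0.866025], [0.866025, -0.500000]]
[[-0.500000, -0.866025], [0.866025, -0.500000]] × [0, 6]ᵀ ≈ [-5.1962, -3]ᵀ
Result: (-5.1962, -3)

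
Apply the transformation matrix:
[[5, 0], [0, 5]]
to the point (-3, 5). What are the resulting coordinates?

Matrix multiplication:
[[5, 0], [0, 5]] × [-3, 5]ᵀ
= [(5)(-3) + (0)(5), (0)(-3) + (5)(5)]ᵀ
= [-15, 25]ᵀ
Result: (-15, 25)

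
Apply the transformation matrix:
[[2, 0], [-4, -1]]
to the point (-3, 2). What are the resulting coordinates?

Matrix multiplication:
[[2, 0], [-4, -1]] × [-3, 2]ᵀ
= [(2)(-3) + (0)(2), (-4)(-3) + (-1)(2)]ᵀ
= [-6, 10]ᵀ
Result: (-6, 10)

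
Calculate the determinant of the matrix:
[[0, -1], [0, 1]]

For a 2×2 matrix [[a, b], [c, d]], det = ad - bc
det = (0)(1) - (-1)(0) = 0 - 0 = 0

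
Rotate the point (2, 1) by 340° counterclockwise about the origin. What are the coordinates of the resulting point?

Rotation matrix for 340°: [[cos 340°, -sin 340°], [sin 340°, cos 340°]] ≈ [[0.939693, 0.342020], [-0.342020, 0.939693]]
[[0.939693, 0.342020], [-0.342020, 0.939693]] × [2, 1]ᵀ ≈ [2.2214, 0.2557]ᵀ
Result: (2.2214, 0.2557)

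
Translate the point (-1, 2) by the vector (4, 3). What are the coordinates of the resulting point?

Translation by (4, 3) (homogeneous matrix [[1, 0, 4], [0, 1, 3], [0, 0, 1]]):
x' = -1 + 4 = 3
y' = 2 + 3 = 5
Result: (3, 5)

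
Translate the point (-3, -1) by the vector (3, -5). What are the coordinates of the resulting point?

Translation by (3, -5) (homogeneous matrix [[1, 0, 3], [0, 1, -5], [0, 0, 1]]):
x' = -3 + 3 = 0
y' = -1 + -5 = -6
Result: (0, -6)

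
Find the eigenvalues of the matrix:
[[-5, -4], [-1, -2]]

Characteristic equation: det(A - λI) = 0
λ² - (trace)λ + (det) = 0
trace = -5 + -2 = -7, det = (-5)(-2) - (-4)(-1) = 6
λ² - (-7)λ + (6) = 0
λ = (-7 ± √((-7)² - 4·(6))) / 2 = (-7 ± √25) / 2
Solving: λ = -6, -1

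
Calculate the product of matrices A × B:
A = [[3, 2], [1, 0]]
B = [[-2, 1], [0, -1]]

Matrix multiplication:
C[0][0] = 3×-2 + 2×0 = -6
C[0][1] = 3×1 + 2×-1 = 1
C[1][0] = 1×-2 + 0×0 = -2
C[1][1] = 1×1 + 0×-1 = 1
Result: [[-6, 1], [-2, 1]]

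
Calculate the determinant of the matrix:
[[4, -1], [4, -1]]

For a 2×2 matrix [[a, b], [c, d]], det = ad - bc
det = (4)(-1) - (-1)(4) = -4 - -4 = 0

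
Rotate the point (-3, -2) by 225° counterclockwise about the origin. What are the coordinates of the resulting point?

Rotation matrix for 225°: [[cos 225°, -sin 225°], [sin 225°, cos 225°]] ≈ [[-0.707107, 0.707107], [-0.707107, -0.707107]]
[[-0.707107, 0.707107], [-0.707107, -0.707107]] × [-3, -2]ᵀ ≈ [0.7071, 3.5355]ᵀ
Result: (0.7071, 3.5355)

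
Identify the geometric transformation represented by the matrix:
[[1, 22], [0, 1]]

This matrix represents: horizontal shear with factor 22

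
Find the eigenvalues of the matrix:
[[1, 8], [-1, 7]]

Characteristic equation: det(A - λI) = 0
λ² - (trace)λ + (det) = 0
trace = 1 + 7 = 8, det = (1)(7) - (8)(-1) = 15
λ² - (8)λ + (15) = 0
λ = (8 ± √((8)² - 4·(15))) / 2 = (8 ± √4) / 2
Solving: λ = 3, 5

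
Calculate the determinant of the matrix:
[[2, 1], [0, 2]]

For a 2×2 matrix [[a, b], [c, d]], det = ad - bc
det = (2)(2) - (1)(0) = 4 - 0 = 4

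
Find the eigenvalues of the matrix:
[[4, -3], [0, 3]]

Characteristic equation: det(A - λI) = 0
λ² - (trace)λ + (det) = 0
trace = 4 + 3 = 7, det = (4)(3) - (-3)(0) = 12
λ² - (7)λ + (12) = 0
λ = (7 ± √((7)² - 4·(12))) / 2 = (7 ± √1) / 2
Solving: λ = 3, 4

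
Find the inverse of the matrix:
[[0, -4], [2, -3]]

For [[a,b],[c,d]], inverse = (1/det)·[[d,-b],[-c,a]]
det = (0)(-3) - (-4)(2) = 0 - -8 = 8
Inverse = (1/8)·[[-3, 4], [-2, 0]]
= [[-3/8, 1/2], [-1/4, 0]]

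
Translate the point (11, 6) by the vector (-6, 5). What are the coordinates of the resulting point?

Translation by (-6, 5) (homogeneous matrix [[1, 0, -6], [0, 1, 5], [0, 0, 1]]):
x' = 11 + -6 = 5
y' = 6 + 5 = 11
Result: (5, 11)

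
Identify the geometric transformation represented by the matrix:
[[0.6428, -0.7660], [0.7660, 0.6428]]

This matrix represents: rotation by 50° counterclockwise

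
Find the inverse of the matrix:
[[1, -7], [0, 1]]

For [[a,b],[c,d]], inverse = (1/det)·[[d,-b],[-c,a]]
det = (1)(1) - (-7)(0) = 1 - 0 = 1
Inverse = [[1, 7], [0, 1]]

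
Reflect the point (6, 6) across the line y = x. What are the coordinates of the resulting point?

Reflection across line y = x: (6, 6) → (6, 6)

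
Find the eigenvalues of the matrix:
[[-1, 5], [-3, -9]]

Characteristic equation: det(A - λI) = 0
λ² - (trace)λ + (det) = 0
trace = -1 + -9 = -10, det = (-1)(-9) - (5)(-3) = 24
λ² - (-10)λ + (24) = 0
λ = (-10 ± √((-10)² - 4·(24))) / 2 = (-10 ± √4) / 2
Solving: λ = -6, -4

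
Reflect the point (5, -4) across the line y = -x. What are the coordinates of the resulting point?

Reflection across line y = -x: (5, -4) → (4, -5)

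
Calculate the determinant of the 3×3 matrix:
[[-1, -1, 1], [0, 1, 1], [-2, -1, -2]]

Expansion along first row:
det = -1·det([[1,1],[-1,-2]]) - -1·det([[0,1],[-2,-2]]) + 1·det([[0,1],[-2,-1]])
    = -1·(1·-2 - 1·-1) - -1·(0·-2 - 1·-2) + 1·(0·-1 - 1·-2)
    = -1·-1 - -1·2 + 1·2
    = 1 + 2 + 2 = 5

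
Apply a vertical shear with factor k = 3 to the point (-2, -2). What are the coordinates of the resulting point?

Shear matrix for vertical shear with factor k = 3:
[[1, 0], [3, 1]]
Result: (-2, -2) → (-2, -8)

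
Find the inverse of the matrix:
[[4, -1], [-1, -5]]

For [[a,b],[c,d]], inverse = (1/det)·[[d,-b],[-c,a]]
det = (4)(-5) - (-1)(-1) = -20 - 1 = -21
Inverse = (1/-21)·[[-5, 1], [1, 4]]
= [[5/21, -1/21], [-1/21, -4/21]]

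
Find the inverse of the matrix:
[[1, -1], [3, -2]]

For [[a,b],[c,d]], inverse = (1/det)·[[d,-b],[-c,a]]
det = (1)(-2) - (-1)(3) = -2 - -3 = 1
Inverse = [[-2, 1], [-3, 1]]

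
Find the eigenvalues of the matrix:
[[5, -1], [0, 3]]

Characteristic equation: det(A - λI) = 0
λ² - (trace)λ + (det) = 0
trace = 5 + 3 = 8, det = (5)(3) - (-1)(0) = 15
λ² - (8)λ + (15) = 0
λ = (8 ± √((8)² - 4·(15))) / 2 = (8 ± √4) / 2
Solving: λ = 3, 5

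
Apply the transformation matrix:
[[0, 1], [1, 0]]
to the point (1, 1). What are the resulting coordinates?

Matrix multiplication:
[[0, 1], [1, 0]] × [1, 1]ᵀ
= [(0)(1) + (1)(1), (1)(1) + (0)(1)]ᵀ
= [1, 1]ᵀ
Result: (1, 1)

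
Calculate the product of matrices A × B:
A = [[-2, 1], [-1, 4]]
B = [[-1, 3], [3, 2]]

Matrix multiplication:
C[0][0] = -2×-1 + 1×3 = 5
C[0][1] = -2×3 + 1×2 = -4
C[1][0] = -1×-1 + 4×3 = 13
C[1][1] = -1×3 + 4×2 = 5
Result: [[5, -4], [13, 5]]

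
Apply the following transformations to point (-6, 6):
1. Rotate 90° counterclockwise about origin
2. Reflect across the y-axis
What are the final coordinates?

Step 1: Rotate 90° → (-6, -6)
Step 2: Reflect across y-axis → (6, -6)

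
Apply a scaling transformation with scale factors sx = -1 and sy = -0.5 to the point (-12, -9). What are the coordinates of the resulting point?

Scaling matrix:
[[-1, 0], [0, -0.50]]
Result: (-12 × -1, -9 × -0.5) = (12, 4.5)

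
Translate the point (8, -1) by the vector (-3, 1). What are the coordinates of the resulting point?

Translation by (-3, 1) (homogeneous matrix [[1, 0, -3], [0, 1, 1], [0, 0, 1]]):
x' = 8 + -3 = 5
y' = -1 + 1 = 0
Result: (5, 0)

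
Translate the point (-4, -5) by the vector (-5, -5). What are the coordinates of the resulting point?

Translation by (-5, -5) (homogeneous matrix [[1, 0, -5], [0, 1, -5], [0, 0, 1]]):
x' = -4 + -5 = -9
y' = -5 + -5 = -10
Result: (-9, -10)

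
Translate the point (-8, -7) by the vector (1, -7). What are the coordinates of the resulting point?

Translation by (1, -7) (homogeneous matrix [[1, 0, 1], [0, 1, -7], [0, 0, 1]]):
x' = -8 + 1 = -7
y' = -7 + -7 = -14
Result: (-7, -14)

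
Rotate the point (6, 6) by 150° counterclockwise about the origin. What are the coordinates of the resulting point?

Rotation matrix for 150°: [[cos 150°, -sin 150°], [sin 150°, cos 150°]] ≈ [[-0.866025, -0.500000], [0.500000, -0.866025]]
[[-0.866025, -0.500000], [0.500000, -0.866025]] × [6, 6]ᵀ ≈ [-8.1962, -2.1962]ᵀ
Result: (-8.1962, -2.1962)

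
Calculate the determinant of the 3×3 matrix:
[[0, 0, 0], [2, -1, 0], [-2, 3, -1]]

Expansion along first row:
det = 0·det([[-1,0],[3,-1]]) - 0·det([[2,0],[-2,-1]]) + 0·det([[2,-1],[-2,3]])
    = 0·(-1·-1 - 0·3) - 0·(2·-1 - 0·-2) + 0·(2·3 - -1·-2)
    = 0·1 - 0·-2 + 0·4
    = 0 + 0 + 0 = 0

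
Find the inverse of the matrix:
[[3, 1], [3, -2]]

For [[a,b],[c,d]], inverse = (1/det)·[[d,-b],[-c,a]]
det = (3)(-2) - (1)(3) = -6 - 3 = -9
Inverse = (1/-9)·[[-2, -1], [-3, 3]]
= [[2/9, 1/9], [1/3, -1/3]]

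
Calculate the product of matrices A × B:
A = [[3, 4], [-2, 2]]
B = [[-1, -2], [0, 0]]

Matrix multiplication:
C[0][0] = 3×-1 + 4×0 = -3
C[0][1] = 3×-2 + 4×0 = -6
C[1][0] = -2×-1 + 2×0 = 2
C[1][1] = -2×-2 + 2×0 = 4
Result: [[-3, -6], [2, 4]]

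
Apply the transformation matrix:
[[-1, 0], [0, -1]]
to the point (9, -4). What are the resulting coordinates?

Matrix multiplication:
[[-1, 0], [0, -1]] × [9, -4]ᵀ
= [(-1)(9) + (0)(-4), (0)(9) + (-1)(-4)]ᵀ
= [-9, 4]ᵀ
Result: (-9, 4)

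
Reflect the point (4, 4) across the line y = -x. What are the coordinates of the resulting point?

Reflection across line y = -x: (4, 4) → (-4, -4)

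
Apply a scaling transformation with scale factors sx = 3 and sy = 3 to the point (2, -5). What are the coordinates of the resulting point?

Scaling matrix:
[[3, 0], [0, 3]]
Result: (2 × 3, -5 × 3) = (6, -15)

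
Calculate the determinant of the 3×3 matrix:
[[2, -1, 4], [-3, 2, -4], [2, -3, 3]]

Expansion along first row:
det = 2·det([[2,-4],[-3,3]]) - -1·det([[-3,-4],[2,3]]) + 4·det([[-3,2],[2,-3]])
    = 2·(2·3 - -4·-3) - -1·(-3·3 - -4·2) + 4·(-3·-3 - 2·2)
    = 2·-6 - -1·-1 + 4·5
    = -12 + -1 + 20 = 7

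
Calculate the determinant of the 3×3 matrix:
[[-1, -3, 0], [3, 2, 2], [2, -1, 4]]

Expansion along first row:
det = -1·det([[2,2],[-1,4]]) - -3·det([[3,2],[2,4]]) + 0·det([[3,2],[2,-1]])
    = -1·(2·4 - 2·-1) - -3·(3·4 - 2·2) + 0·(3·-1 - 2·2)
    = -1·10 - -3·8 + 0·-7
    = -10 + 24 + 0 = 14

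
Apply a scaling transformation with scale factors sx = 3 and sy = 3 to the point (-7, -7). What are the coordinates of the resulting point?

Scaling matrix:
[[3, 0], [0, 3]]
Result: (-7 × 3, -7 × 3) = (-21, -21)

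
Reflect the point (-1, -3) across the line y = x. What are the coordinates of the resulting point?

Reflection across line y = x: (-1, -3) → (-3, -1)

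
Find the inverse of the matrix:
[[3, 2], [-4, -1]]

For [[a,b],[c,d]], inverse = (1/det)·[[d,-b],[-c,a]]
det = (3)(-1) - (2)(-4) = -3 - -8 = 5
Inverse = (1/5)·[[-1, -2], [4, 3]]
= [[-1/5, -2/5], [4/5, 3/5]]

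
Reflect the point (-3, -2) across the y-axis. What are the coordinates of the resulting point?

Reflection across y-axis: (-3, -2) → (3, -2)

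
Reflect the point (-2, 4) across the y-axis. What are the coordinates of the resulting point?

Reflection across y-axis: (-2, 4) → (2, 4)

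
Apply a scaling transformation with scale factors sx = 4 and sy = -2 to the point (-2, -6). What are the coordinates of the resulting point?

Scaling matrix:
[[4, 0], [0, -2]]
Result: (-2 × 4, -6 × -2) = (-8, 12)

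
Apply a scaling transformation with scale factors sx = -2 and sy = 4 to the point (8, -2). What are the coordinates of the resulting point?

Scaling matrix:
[[-2, 0], [0, 4]]
Result: (8 × -2, -2 × 4) = (-16, -8)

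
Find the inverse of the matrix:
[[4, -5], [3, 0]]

For [[a,b],[c,d]], inverse = (1/det)·[[d,-b],[-c,a]]
det = (4)(0) - (-5)(3) = 0 - -15 = 15
Inverse = (1/15)·[[0, 5], [-3, 4]]
= [[0, 1/3], [-1/5, 4/15]]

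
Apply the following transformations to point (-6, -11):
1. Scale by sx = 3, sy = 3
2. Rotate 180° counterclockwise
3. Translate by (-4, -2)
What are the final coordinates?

Step 1: Scale → (-18, -33)
Step 2: Rotate 180° → (18, 33)
Step 3: Translate → (14, 31)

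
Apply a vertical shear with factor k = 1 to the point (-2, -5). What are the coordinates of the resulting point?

Shear matrix for vertical shear with factor k = 1:
[[1, 0], [1, 1]]
Result: (-2, -5) → (-2, -7)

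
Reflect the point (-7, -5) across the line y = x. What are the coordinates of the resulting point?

Reflection across line y = x: (-7, -5) → (-5, -7)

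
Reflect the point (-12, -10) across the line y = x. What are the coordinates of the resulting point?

Reflection across line y = x: (-12, -10) → (-10, -12)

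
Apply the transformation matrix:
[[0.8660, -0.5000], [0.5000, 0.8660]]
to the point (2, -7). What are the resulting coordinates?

Matrix multiplication:
[[0.8660, -0.5000], [0.5000, 0.8660]] × [2, -7]ᵀ
= [(0.8660)(2) + (-0.5000)(-7), (0.5000)(2) + (0.8660)(-7)]ᵀ
= [5.2320, -5.0620]ᵀ
Result: (5.2320, -5.0620)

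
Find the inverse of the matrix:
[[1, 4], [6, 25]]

For [[a,b],[c,d]], inverse = (1/det)·[[d,-b],[-c,a]]
det = (1)(25) - (4)(6) = 25 - 24 = 1
Inverse = [[25, -4], [-6, 1]]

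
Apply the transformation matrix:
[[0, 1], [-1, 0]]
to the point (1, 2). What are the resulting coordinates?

Matrix multiplication:
[[0, 1], [-1, 0]] × [1, 2]ᵀ
= [(0)(1) + (1)(2), (-1)(1) + (0)(2)]ᵀ
= [2, -1]ᵀ
Result: (2, -1)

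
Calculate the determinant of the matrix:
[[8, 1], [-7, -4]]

For a 2×2 matrix [[a, b], [c, d]], det = ad - bc
det = (8)(-4) - (1)(-7) = -32 - -7 = -25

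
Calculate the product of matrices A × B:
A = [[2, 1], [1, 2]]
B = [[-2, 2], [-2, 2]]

Matrix multiplication:
C[0][0] = 2×-2 + 1×-2 = -6
C[0][1] = 2×2 + 1×2 = 6
C[1][0] = 1×-2 + 2×-2 = -6
C[1][1] = 1×2 + 2×2 = 6
Result: [[-6, 6], [-6, 6]]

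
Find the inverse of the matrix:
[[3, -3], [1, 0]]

For [[a,b],[c,d]], inverse = (1/det)·[[d,-b],[-c,a]]
det = (3)(0) - (-3)(1) = 0 - -3 = 3
Inverse = (1/3)·[[0, 3], [-1, 3]]
= [[0, 1], [-1/3, 1]]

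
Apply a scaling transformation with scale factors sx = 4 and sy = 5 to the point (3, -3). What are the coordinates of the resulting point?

Scaling matrix:
[[4, 0], [0, 5]]
Result: (3 × 4, -3 × 5) = (12, -15)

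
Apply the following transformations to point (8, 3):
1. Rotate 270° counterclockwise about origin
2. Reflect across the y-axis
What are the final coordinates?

Step 1: Rotate 270° → (3, -8)
Step 2: Reflect across y-axis → (-3, -8)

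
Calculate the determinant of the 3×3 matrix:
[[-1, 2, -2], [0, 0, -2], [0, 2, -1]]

Expansion along first row:
det = -1·det([[0,-2],[2,-1]]) - 2·det([[0,-2],[0,-1]]) + -2·det([[0,0],[0,2]])
    = -1·(0·-1 - -2·2) - 2·(0·-1 - -2·0) + -2·(0·2 - 0·0)
    = -1·4 - 2·0 + -2·0
    = -4 + 0 + 0 = -4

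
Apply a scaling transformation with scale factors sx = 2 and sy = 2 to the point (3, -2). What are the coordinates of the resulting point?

Scaling matrix:
[[2, 0], [0, 2]]
Result: (3 × 2, -2 × 2) = (6, -4)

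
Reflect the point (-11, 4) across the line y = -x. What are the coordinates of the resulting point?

Reflection across line y = -x: (-11, 4) → (-4, 11)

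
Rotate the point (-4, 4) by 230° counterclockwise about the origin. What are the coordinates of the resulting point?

Rotation matrix for 230°: [[cos 230°, -sin 230°], [sin 230°, cos 230°]] ≈ [[-0.642788, 0.766044], [-0.766044, -0.642788]]
[[-0.642788, 0.766044], [-0.766044, -0.642788]] × [-4, 4]ᵀ ≈ [5.6353, 0.4930]ᵀ
Result: (5.6353, 0.4930)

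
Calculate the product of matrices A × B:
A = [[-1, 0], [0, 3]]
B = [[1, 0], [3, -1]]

Matrix multiplication:
C[0][0] = -1×1 + 0×3 = -1
C[0][1] = -1×0 + 0×-1 = 0
C[1][0] = 0×1 + 3×3 = 9
C[1][1] = 0×0 + 3×-1 = -3
Result: [[-1, 0], [9, -3]]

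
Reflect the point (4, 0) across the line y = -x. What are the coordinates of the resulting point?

Reflection across line y = -x: (4, 0) → (0, -4)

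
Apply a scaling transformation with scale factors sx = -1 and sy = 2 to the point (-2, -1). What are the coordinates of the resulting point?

Scaling matrix:
[[-1, 0], [0, 2]]
Result: (-2 × -1, -1 × 2) = (2, -2)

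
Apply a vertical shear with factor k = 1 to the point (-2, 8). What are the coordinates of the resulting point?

Shear matrix for vertical shear with factor k = 1:
[[1, 0], [1, 1]]
Result: (-2, 8) → (-2, 6)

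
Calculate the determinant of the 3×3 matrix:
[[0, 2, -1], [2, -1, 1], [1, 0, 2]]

Expansion along first row:
det = 0·det([[-1,1],[0,2]]) - 2·det([[2,1],[1,2]]) + -1·det([[2,-1],[1,0]])
    = 0·(-1·2 - 1·0) - 2·(2·2 - 1·1) + -1·(2·0 - -1·1)
    = 0·-2 - 2·3 + -1·1
    = 0 + -6 + -1 = -7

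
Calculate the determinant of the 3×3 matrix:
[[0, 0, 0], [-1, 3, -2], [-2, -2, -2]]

Expansion along first row:
det = 0·det([[3,-2],[-2,-2]]) - 0·det([[-1,-2],[-2,-2]]) + 0·det([[-1,3],[-2,-2]])
    = 0·(3·-2 - -2·-2) - 0·(-1·-2 - -2·-2) + 0·(-1·-2 - 3·-2)
    = 0·-10 - 0·-2 + 0·8
    = 0 + 0 + 0 = 0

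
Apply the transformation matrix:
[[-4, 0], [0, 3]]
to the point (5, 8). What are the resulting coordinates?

Matrix multiplication:
[[-4, 0], [0, 3]] × [5, 8]ᵀ
= [(-4)(5) + (0)(8), (0)(5) + (3)(8)]ᵀ
= [-20, 24]ᵀ
Result: (-20, 24)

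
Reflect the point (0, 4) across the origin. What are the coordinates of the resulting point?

Reflection across origin: (0, 4) → (0, -4)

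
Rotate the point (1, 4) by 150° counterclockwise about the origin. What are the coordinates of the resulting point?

Rotation matrix for 150°: [[cos 150°, -sin 150°], [sin 150°, cos 150°]] ≈ [[-0.866025, -0.500000], [0.500000, -0.866025]]
[[-0.866025, -0.500000], [0.500000, -0.866025]] × [1, 4]ᵀ ≈ [-2.8660, -2.9641]ᵀ
Result: (-2.8660, -2.9641)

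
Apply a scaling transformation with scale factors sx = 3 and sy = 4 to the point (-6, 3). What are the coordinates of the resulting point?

Scaling matrix:
[[3, 0], [0, 4]]
Result: (-6 × 3, 3 × 4) = (-18, 12)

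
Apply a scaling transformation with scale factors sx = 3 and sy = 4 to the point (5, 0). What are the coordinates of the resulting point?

Scaling matrix:
[[3, 0], [0, 4]]
Result: (5 × 3, 0 × 4) = (15, 0)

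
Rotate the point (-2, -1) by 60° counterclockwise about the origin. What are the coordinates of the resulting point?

Rotation matrix for 60°: [[cos 60°, -sin 60°], [sin 60°, cos 60°]] ≈ [[0.500000, -0.866025], [0.866025, 0.500000]]
[[0.500000, -0.866025], [0.866025, 0.500000]] × [-2, -1]ᵀ ≈ [-0.1340, -2.2321]ᵀ
Result: (-0.1340, -2.2321)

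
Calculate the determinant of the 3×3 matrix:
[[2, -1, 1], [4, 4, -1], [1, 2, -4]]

Expansion along first row:
det = 2·det([[4,-1],[2,-4]]) - -1·det([[4,-1],[1,-4]]) + 1·det([[4,4],[1,2]])
    = 2·(4·-4 - -1·2) - -1·(4·-4 - -1·1) + 1·(4·2 - 4·1)
    = 2·-14 - -1·-15 + 1·4
    = -28 + -15 + 4 = -39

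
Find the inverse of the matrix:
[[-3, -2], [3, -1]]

For [[a,b],[c,d]], inverse = (1/det)·[[d,-b],[-c,a]]
det = (-3)(-1) - (-2)(3) = 3 - -6 = 9
Inverse = (1/9)·[[-1, 2], [-3, -3]]
= [[-1/9, 2/9], [-1/3, -1/3]]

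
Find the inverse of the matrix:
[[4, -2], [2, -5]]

For [[a,b],[c,d]], inverse = (1/det)·[[d,-b],[-c,a]]
det = (4)(-5) - (-2)(2) = -20 - -4 = -16
Inverse = (1/-16)·[[-5, 2], [-2, 4]]
= [[5/16, -1/8], [1/8, -1/4]]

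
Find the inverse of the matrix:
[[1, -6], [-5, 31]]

For [[a,b],[c,d]], inverse = (1/det)·[[d,-b],[-c,a]]
det = (1)(31) - (-6)(-5) = 31 - 30 = 1
Inverse = [[31, 6], [5, 1]]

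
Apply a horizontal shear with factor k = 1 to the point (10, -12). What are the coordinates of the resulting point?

Shear matrix for horizontal shear with factor k = 1:
[[1, 1], [0, 1]]
Result: (10, -12) → (-2, -12)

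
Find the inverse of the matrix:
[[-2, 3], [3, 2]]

For [[a,b],[c,d]], inverse = (1/det)·[[d,-b],[-c,a]]
det = (-2)(2) - (3)(3) = -4 - 9 = -13
Inverse = (1/-13)·[[2, -3], [-3, -2]]
= [[-2/13, 3/13], [3/13, 2/13]]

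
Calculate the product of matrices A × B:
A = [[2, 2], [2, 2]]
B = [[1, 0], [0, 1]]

Matrix multiplication:
C[0][0] = 2×1 + 2×0 = 2
C[0][1] = 2×0 + 2×1 = 2
C[1][0] = 2×1 + 2×0 = 2
C[1][1] = 2×0 + 2×1 = 2
Result: [[2, 2], [2, 2]]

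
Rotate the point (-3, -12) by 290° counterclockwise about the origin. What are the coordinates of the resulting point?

Rotation matrix for 290°: [[cos 290°, -sin 290°], [sin 290°, cos 290°]] ≈ [[0.342020, 0.939693], [-0.939693, 0.342020]]
[[0.342020, 0.939693], [-0.939693, 0.342020]] × [-3, -12]ᵀ ≈ [-12.3024, -1.2852]ᵀ
Result: (-12.3024, -1.2852)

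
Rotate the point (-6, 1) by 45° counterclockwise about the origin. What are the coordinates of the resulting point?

Rotation matrix for 45°: [[cos 45°, -sin 45°], [sin 45°, cos 45°]] ≈ [[0.707107, -0.707107], [0.707107, 0.707107]]
[[0.707107, -0.707107], [0.707107, 0.707107]] × [-6, 1]ᵀ ≈ [-4.9497, -3.5355]ᵀ
Result: (-4.9497, -3.5355)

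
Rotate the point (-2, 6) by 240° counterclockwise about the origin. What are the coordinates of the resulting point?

Rotation matrix for 240°: [[cos 240°, -sin 240°], [sin 240°, cos 240°]] ≈ [[-0.500000, 0.866025], [-0.866025, -0.500000]]
[[-0.500000, 0.866025], [-0.866025, -0.500000]] × [-2, 6]ᵀ ≈ [6.1962, -1.2679]ᵀ
Result: (6.1962, -1.2679)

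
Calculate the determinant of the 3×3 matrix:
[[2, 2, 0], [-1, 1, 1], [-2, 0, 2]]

Expansion along first row:
det = 2·det([[1,1],[0,2]]) - 2·det([[-1,1],[-2,2]]) + 0·det([[-1,1],[-2,0]])
    = 2·(1·2 - 1·0) - 2·(-1·2 - 1·-2) + 0·(-1·0 - 1·-2)
    = 2·2 - 2·0 + 0·2
    = 4 + 0 + 0 = 4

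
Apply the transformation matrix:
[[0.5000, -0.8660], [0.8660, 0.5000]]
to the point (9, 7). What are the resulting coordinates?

Matrix multiplication:
[[0.5000, -0.8660], [0.8660, 0.5000]] × [9, 7]ᵀ
= [(0.5000)(9) + (-0.8660)(7), (0.8660)(9) + (0.5000)(7)]ᵀ
= [-1.5620, 11.2940]ᵀ
Result: (-1.5620, 11.2940)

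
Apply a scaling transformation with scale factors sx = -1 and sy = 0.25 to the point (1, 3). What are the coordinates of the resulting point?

Scaling matrix:
[[-1, 0], [0, 0.25]]
Result: (1 × -1, 3 × 0.25) = (-1, 0.75)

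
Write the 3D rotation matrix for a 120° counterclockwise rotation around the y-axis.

Rotation matrix for counterclockwise 120° around y-axis:
cos(120°) = -1/2, sin(120°) = √3/2
Result: [[-1/2, 0, √3/2], [0, 1, 0], [-√3/2, 0, -1/2]]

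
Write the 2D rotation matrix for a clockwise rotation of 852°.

Rotation matrix formula: [[cos θ, -sin θ], [sin θ, cos θ]]
A clockwise rotation by 852° is equivalent to a counterclockwise rotation by -852°.
For θ = -852°:
cos(-852°) = -0.6691
sin(-852°) = -0.7431
Result: [[-0.6691, 0.7431], [-0.7431, -0.6691]]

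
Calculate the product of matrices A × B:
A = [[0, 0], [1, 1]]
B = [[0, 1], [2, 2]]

Matrix multiplication:
C[0][0] = 0×0 + 0×2 = 0
C[0][1] = 0×1 + 0×2 = 0
C[1][0] = 1×0 + 1×2 = 2
C[1][1] = 1×1 + 1×2 = 3
Result: [[0, 0], [2, 3]]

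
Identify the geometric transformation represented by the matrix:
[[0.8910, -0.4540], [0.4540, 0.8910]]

This matrix represents: rotation by 27° counterclockwise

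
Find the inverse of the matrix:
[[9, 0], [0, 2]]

For [[a,b],[c,d]], inverse = (1/det)·[[d,-b],[-c,a]]
det = (9)(2) - (0)(0) = 18 - 0 = 18
Inverse = (1/18)·[[2, 0], [0, 9]]
= [[1/9, 0], [0, 1/2]]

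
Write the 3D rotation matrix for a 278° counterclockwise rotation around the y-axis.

Rotation matrix for counterclockwise 278° around y-axis:
cos(278°) = 0.1392, sin(278°) = -0.9903
Result: [[0.1392, 0, -0.9903], [0, 1, 0], [0.9903, 0, 0.1392]]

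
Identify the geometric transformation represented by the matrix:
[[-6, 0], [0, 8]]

This matrix represents: non-uniform scaling by sx = -6, sy = 8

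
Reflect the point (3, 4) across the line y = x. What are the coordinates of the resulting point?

Reflection across line y = x: (3, 4) → (4, 3)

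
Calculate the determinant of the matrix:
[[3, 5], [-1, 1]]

For a 2×2 matrix [[a, b], [c, d]], det = ad - bc
det = (3)(1) - (5)(-1) = 3 - -5 = 8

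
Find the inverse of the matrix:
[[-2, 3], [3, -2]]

For [[a,b],[c,d]], inverse = (1/det)·[[d,-b],[-c,a]]
det = (-2)(-2) - (3)(3) = 4 - 9 = -5
Inverse = (1/-5)·[[-2, -3], [-3, -2]]
= [[2/5, 3/5], [3/5, 2/5]]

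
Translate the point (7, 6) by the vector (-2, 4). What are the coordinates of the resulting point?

Translation by (-2, 4) (homogeneous matrix [[1, 0, -2], [0, 1, 4], [0, 0, 1]]):
x' = 7 + -2 = 5
y' = 6 + 4 = 10
Result: (5, 10)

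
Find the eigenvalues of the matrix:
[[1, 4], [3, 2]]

Characteristic equation: det(A - λI) = 0
λ² - (trace)λ + (det) = 0
trace = 1 + 2 = 3, det = (1)(2) - (4)(3) = -10
λ² - (3)λ + (-10) = 0
λ = (3 ± √((3)² - 4·(-10))) / 2 = (3 ± √49) / 2
Solving: λ = -2, 5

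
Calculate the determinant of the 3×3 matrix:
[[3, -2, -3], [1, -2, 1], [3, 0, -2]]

Expansion along first row:
det = 3·det([[-2,1],[0,-2]]) - -2·det([[1,1],[3,-2]]) + -3·det([[1,-2],[3,0]])
    = 3·(-2·-2 - 1·0) - -2·(1·-2 - 1·3) + -3·(1·0 - -2·3)
    = 3·4 - -2·-5 + -3·6
    = 12 + -10 + -18 = -16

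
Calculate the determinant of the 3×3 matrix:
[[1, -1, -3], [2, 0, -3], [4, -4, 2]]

Expansion along first row:
det = 1·det([[0,-3],[-4,2]]) - -1·det([[2,-3],[4,2]]) + -3·det([[2,0],[4,-4]])
    = 1·(0·2 - -3·-4) - -1·(2·2 - -3·4) + -3·(2·-4 - 0·4)
    = 1·-12 - -1·16 + -3·-8
    = -12 + 16 + 24 = 28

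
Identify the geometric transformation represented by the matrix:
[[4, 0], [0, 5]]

This matrix represents: non-uniform scaling by sx = 4, sy = 5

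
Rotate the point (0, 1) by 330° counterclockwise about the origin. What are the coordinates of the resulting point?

Rotation matrix for 330°: [[cos 330°, -sin 330°], [sin 330°, cos 330°]] ≈ [[0.866025, 0.500000], [-0.500000, 0.866025]]
[[0.866025, 0.500000], [-0.500000, 0.866025]] × [0, 1]ᵀ ≈ [0.5000, 0.8660]ᵀ
Result: (0.5000, 0.8660)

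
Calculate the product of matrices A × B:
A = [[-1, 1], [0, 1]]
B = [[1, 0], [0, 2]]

Matrix multiplication:
C[0][0] = -1×1 + 1×0 = -1
C[0][1] = -1×0 + 1×2 = 2
C[1][0] = 0×1 + 1×0 = 0
C[1][1] = 0×0 + 1×2 = 2
Result: [[-1, 2], [0, 2]]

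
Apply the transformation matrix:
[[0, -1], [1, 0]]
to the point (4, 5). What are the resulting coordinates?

Matrix multiplication:
[[0, -1], [1, 0]] × [4, 5]ᵀ
= [(0)(4) + (-1)(5), (1)(4) + (0)(5)]ᵀ
= [-5, 4]ᵀ
Result: (-5, 4)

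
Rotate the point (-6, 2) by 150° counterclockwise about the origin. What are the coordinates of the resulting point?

Rotation matrix for 150°: [[cos 150°, -sin 150°], [sin 150°, cos 150°]] ≈ [[-0.866025, -0.500000], [0.500000, -0.866025]]
[[-0.866025, -0.500000], [0.500000, -0.866025]] × [-6, 2]ᵀ ≈ [4.1962, -4.7321]ᵀ
Result: (4.1962, -4.7321)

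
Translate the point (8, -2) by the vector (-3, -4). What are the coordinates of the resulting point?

Translation by (-3, -4) (homogeneous matrix [[1, 0, -3], [0, 1, -4], [0, 0, 1]]):
x' = 8 + -3 = 5
y' = -2 + -4 = -6
Result: (5, -6)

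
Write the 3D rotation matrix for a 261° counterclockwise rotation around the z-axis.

Rotation matrix for counterclockwise 261° around z-axis:
cos(261°) = -0.1564, sin(261°) = -0.9877
Result: [[-0.1564, 0.9877, 0], [-0.9877, -0.1564, 0], [0, 0, 1]]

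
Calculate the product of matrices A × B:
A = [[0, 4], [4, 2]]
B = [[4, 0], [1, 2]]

Matrix multiplication:
C[0][0] = 0×4 + 4×1 = 4
C[0][1] = 0×0 + 4×2 = 8
C[1][0] = 4×4 + 2×1 = 18
C[1][1] = 4×0 + 2×2 = 4
Result: [[4, 8], [18, 4]]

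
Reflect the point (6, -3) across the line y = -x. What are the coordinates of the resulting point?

Reflection across line y = -x: (6, -3) → (3, -6)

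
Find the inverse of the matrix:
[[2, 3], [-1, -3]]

For [[a,b],[c,d]], inverse = (1/det)·[[d,-b],[-c,a]]
det = (2)(-3) - (3)(-1) = -6 - -3 = -3
Inverse = (1/-3)·[[-3, -3], [1, 2]]
= [[1, 1], [-1/3, -2/3]]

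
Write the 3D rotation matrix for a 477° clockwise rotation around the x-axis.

Rotation matrix for clockwise 477° around x-axis:
A clockwise rotation by 477° is a counterclockwise rotation by -477°.
cos(-477°) = -0.4540, sin(-477°) = -0.8910
Result: [[1, 0, 0], [0, -0.4540, 0.8910], [0, -0.8910, -0.4540]]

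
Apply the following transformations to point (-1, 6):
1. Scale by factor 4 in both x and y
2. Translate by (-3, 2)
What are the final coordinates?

Step 1: Scale (-1, 6) by 4 → (-4, 24)
Step 2: Translate by (-3, 2) → (-7, 26)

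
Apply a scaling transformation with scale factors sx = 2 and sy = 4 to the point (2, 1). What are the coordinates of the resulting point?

Scaling matrix:
[[2, 0], [0, 4]]
Result: (2 × 2, 1 × 4) = (4, 4)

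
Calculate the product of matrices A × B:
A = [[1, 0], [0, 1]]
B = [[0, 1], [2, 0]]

Matrix multiplication:
C[0][0] = 1×0 + 0×2 = 0
C[0][1] = 1×1 + 0×0 = 1
C[1][0] = 0×0 + 1×2 = 2
C[1][1] = 0×1 + 1×0 = 0
Result: [[0, 1], [2, 0]]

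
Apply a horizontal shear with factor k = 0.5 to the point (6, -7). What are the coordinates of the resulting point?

Shear matrix for horizontal shear with factor k = 0.5:
[[1, 0.50], [0, 1]]
Result: (6, -7) → (2.5, -7)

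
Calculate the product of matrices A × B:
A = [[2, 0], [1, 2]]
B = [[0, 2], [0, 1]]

Matrix multiplication:
C[0][0] = 2×0 + 0×0 = 0
C[0][1] = 2×2 + 0×1 = 4
C[1][0] = 1×0 + 2×0 = 0
C[1][1] = 1×2 + 2×1 = 4
Result: [[0, 4], [0, 4]]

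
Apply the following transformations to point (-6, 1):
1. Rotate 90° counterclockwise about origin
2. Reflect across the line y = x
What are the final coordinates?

Step 1: Rotate 90° → (-1, -6)
Step 2: Reflect across line y = x → (-6, -1)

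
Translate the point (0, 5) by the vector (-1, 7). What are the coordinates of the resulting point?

Translation by (-1, 7) (homogeneous matrix [[1, 0, -1], [0, 1, 7], [0, 0, 1]]):
x' = 0 + -1 = -1
y' = 5 + 7 = 12
Result: (-1, 12)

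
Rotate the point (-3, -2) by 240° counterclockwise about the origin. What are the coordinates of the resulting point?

Rotation matrix for 240°: [[cos 240°, -sin 240°], [sin 240°, cos 240°]] ≈ [[-0.500000, 0.866025], [-0.866025, -0.500000]]
[[-0.500000, 0.866025], [-0.866025, -0.500000]] × [-3, -2]ᵀ ≈ [-0.2321, 3.5981]ᵀ
Result: (-0.2321, 3.5981)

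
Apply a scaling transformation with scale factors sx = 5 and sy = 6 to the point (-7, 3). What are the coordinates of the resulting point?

Scaling matrix:
[[5, 0], [0, 6]]
Result: (-7 × 5, 3 × 6) = (-35, 18)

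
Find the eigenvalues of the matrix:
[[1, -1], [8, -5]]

Characteristic equation: det(A - λI) = 0
λ² - (trace)λ + (det) = 0
trace = 1 + -5 = -4, det = (1)(-5) - (-1)(8) = 3
λ² - (-4)λ + (3) = 0
λ = (-4 ± √((-4)² - 4·(3))) / 2 = (-4 ± √4) / 2
Solving: λ = -3, -1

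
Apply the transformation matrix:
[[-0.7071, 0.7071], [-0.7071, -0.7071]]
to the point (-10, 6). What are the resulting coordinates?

Matrix multiplication:
[[-0.7071, 0.7071], [-0.7071, -0.7071]] × [-10, 6]ᵀ
= [(-0.7071)(-10) + (0.7071)(6), (-0.7071)(-10) + (-0.7071)(6)]ᵀ
= [11.3136, 2.8284]ᵀ
Result: (11.3136, 2.8284)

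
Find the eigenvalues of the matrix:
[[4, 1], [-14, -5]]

Characteristic equation: det(A - λI) = 0
λ² - (trace)λ + (det) = 0
trace = 4 + -5 = -1, det = (4)(-5) - (1)(-14) = -6
λ² - (-1)λ + (-6) = 0
λ = (-1 ± √((-1)² - 4·(-6))) / 2 = (-1 ± √25) / 2
Solving: λ = -3, 2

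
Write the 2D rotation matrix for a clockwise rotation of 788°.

Rotation matrix formula: [[cos θ, -sin θ], [sin θ, cos θ]]
A clockwise rotation by 788° is equivalent to a counterclockwise rotation by -788°.
For θ = -788°:
cos(-788°) = 0.3746
sin(-788°) = -0.9272
Result: [[0.3746, 0.9272], [-0.9272, 0.3746]]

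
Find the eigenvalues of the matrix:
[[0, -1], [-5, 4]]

Characteristic equation: det(A - λI) = 0
λ² - (trace)λ + (det) = 0
trace = 0 + 4 = 4, det = (0)(4) - (-1)(-5) = -5
λ² - (4)λ + (-5) = 0
λ = (4 ± √((4)² - 4·(-5))) / 2 = (4 ± √36) / 2
Solving: λ = -1, 5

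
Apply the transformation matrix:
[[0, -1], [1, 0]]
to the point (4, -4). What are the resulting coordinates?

Matrix multiplication:
[[0, -1], [1, 0]] × [4, -4]ᵀ
= [(0)(4) + (-1)(-4), (1)(4) + (0)(-4)]ᵀ
= [4, 4]ᵀ
Result: (4, 4)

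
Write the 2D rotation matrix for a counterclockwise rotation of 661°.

Rotation matrix formula: [[cos θ, -sin θ], [sin θ, cos θ]]
For θ = 661°:
cos(661°) = 0.5150
sin(661°) = -0.8572
Result: [[0.5150, 0.8572], [-0.8572, 0.5150]]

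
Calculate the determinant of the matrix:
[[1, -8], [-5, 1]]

For a 2×2 matrix [[a, b], [c, d]], det = ad - bc
det = (1)(1) - (-8)(-5) = 1 - 40 = -39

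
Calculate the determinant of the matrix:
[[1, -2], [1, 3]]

For a 2×2 matrix [[a, b], [c, d]], det = ad - bc
det = (1)(3) - (-2)(1) = 3 - -2 = 5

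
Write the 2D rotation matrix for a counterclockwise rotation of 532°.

Rotation matrix formula: [[cos θ, -sin θ], [sin θ, cos θ]]
For θ = 532°:
cos(532°) = -0.9903
sin(532°) = 0.1392
Result: [[-0.9903, -0.1392], [0.1392, -0.9903]]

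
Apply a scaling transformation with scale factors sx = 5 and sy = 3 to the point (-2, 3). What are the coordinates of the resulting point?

Scaling matrix:
[[5, 0], [0, 3]]
Result: (-2 × 5, 3 × 3) = (-10, 9)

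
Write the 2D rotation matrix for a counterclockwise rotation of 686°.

Rotation matrix formula: [[cos θ, -sin θ], [sin θ, cos θ]]
For θ = 686°:
cos(686°) = 0.8290
sin(686°) = -0.5592
Result: [[0.8290, 0.5592], [-0.5592, 0.8290]]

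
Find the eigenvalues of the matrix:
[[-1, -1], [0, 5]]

Characteristic equation: det(A - λI) = 0
λ² - (trace)λ + (det) = 0
trace = -1 + 5 = 4, det = (-1)(5) - (-1)(0) = -5
λ² - (4)λ + (-5) = 0
λ = (4 ± √((4)² - 4·(-5))) / 2 = (4 ± √36) / 2
Solving: λ = -1, 5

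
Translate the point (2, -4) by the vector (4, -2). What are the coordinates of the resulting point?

Translation by (4, -2) (homogeneous matrix [[1, 0, 4], [0, 1, -2], [0, 0, 1]]):
x' = 2 + 4 = 6
y' = -4 + -2 = -6
Result: (6, -6)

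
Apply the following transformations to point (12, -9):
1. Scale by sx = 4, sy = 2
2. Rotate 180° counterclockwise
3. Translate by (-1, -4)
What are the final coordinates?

Step 1: Scale → (48, -18)
Step 2: Rotate 180° → (-48, 18)
Step 3: Translate → (-49, 14)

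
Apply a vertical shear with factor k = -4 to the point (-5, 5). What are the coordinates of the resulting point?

Shear matrix for vertical shear with factor k = -4:
[[1, 0], [-4, 1]]
Result: (-5, 5) → (-5, 25)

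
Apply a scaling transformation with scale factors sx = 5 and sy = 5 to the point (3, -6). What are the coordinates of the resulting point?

Scaling matrix:
[[5, 0], [0, 5]]
Result: (3 × 5, -6 × 5) = (15, -30)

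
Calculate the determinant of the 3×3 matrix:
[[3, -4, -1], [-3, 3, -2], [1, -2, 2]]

Expansion along first row:
det = 3·det([[3,-2],[-2,2]]) - -4·det([[-3,-2],[1,2]]) + -1·det([[-3,3],[1,-2]])
    = 3·(3·2 - -2·-2) - -4·(-3·2 - -2·1) + -1·(-3·-2 - 3·1)
    = 3·2 - -4·-4 + -1·3
    = 6 + -16 + -3 = -13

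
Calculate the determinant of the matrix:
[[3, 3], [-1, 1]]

For a 2×2 matrix [[a, b], [c, d]], det = ad - bc
det = (3)(1) - (3)(-1) = 3 - -3 = 6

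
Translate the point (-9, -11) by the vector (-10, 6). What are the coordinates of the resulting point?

Translation by (-10, 6) (homogeneous matrix [[1, 0, -10], [0, 1, 6], [0, 0, 1]]):
x' = -9 + -10 = -19
y' = -11 + 6 = -5
Result: (-19, -5)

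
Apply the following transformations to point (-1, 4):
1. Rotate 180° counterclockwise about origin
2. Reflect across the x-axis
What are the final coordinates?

Step 1: Rotate 180° → (1, -4)
Step 2: Reflect across x-axis → (1, 4)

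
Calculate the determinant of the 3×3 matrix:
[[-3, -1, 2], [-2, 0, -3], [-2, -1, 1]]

Expansion along first row:
det = -3·det([[0,-3],[-1,1]]) - -1·det([[-2,-3],[-2,1]]) + 2·det([[-2,0],[-2,-1]])
    = -3·(0·1 - -3·-1) - -1·(-2·1 - -3·-2) + 2·(-2·-1 - 0·-2)
    = -3·-3 - -1·-8 + 2·2
    = 9 + -8 + 4 = 5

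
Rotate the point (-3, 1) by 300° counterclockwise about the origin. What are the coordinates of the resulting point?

Rotation matrix for 300°: [[cos 300°, -sin 300°], [sin 300°, cos 300°]] ≈ [[0.500000, 0.866025], [-0.866025, 0.500000]]
[[0.500000, 0.866025], [-0.866025, 0.500000]] × [-3, 1]ᵀ ≈ [-0.6340, 3.0981]ᵀ
Result: (-0.6340, 3.0981)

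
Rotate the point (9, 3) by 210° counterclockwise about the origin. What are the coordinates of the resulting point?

Rotation matrix for 210°: [[cos 210°, -sin 210°], [sin 210°, cos 210°]] ≈ [[-0.866025, 0.500000], [-0.500000, -0.866025]]
[[-0.866025, 0.500000], [-0.500000, -0.866025]] × [9, 3]ᵀ ≈ [-6.2942, -7.0981]ᵀ
Result: (-6.2942, -7.0981)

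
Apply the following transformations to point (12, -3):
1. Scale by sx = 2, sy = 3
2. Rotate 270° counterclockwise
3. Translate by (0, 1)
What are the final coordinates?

Step 1: Scale → (24, -9)
Step 2: Rotate 270° → (-9, -24)
Step 3: Translate → (-9, -23)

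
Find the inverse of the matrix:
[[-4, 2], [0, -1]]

For [[a,b],[c,d]], inverse = (1/det)·[[d,-b],[-c,a]]
det = (-4)(-1) - (2)(0) = 4 - 0 = 4
Inverse = (1/4)·[[-1, -2], [0, -4]]
= [[-1/4, -1/2], [0, -1]]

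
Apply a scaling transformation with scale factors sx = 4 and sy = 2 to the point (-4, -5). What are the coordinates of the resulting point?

Scaling matrix:
[[4, 0], [0, 2]]
Result: (-4 × 4, -5 × 2) = (-16, -10)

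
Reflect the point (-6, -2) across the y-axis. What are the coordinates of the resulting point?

Reflection across y-axis: (-6, -2) → (6, -2)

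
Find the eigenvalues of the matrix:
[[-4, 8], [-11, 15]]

Characteristic equation: det(A - λI) = 0
λ² - (trace)λ + (det) = 0
trace = -4 + 15 = 11, det = (-4)(15) - (8)(-11) = 28
λ² - (11)λ + (28) = 0
λ = (11 ± √((11)² - 4·(28))) / 2 = (11 ± √9) / 2
Solving: λ = 4, 7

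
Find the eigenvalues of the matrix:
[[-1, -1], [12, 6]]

Characteristic equation: det(A - λI) = 0
λ² - (trace)λ + (det) = 0
trace = -1 + 6 = 5, det = (-1)(6) - (-1)(12) = 6
λ² - (5)λ + (6) = 0
λ = (5 ± √((5)² - 4·(6))) / 2 = (5 ± √1) / 2
Solving: λ = 2, 3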